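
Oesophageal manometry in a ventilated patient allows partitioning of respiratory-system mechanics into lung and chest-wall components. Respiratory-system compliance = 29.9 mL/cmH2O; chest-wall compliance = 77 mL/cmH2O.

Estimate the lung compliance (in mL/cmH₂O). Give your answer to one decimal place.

1/CL = 1/Crs − 1/Ccw.
1/CL = 1/29.9 − 1/77 = 0.02046.
CL = 48.876 mL/cmH2O.

48.9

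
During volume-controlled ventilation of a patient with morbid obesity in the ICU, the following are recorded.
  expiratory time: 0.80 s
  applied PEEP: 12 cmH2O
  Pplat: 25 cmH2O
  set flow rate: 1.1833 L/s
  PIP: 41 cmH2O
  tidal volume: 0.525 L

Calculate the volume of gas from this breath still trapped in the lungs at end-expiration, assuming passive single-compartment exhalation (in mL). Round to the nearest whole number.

R = (PIP − Pplat)/V̇ = (41 − 25) / 1.1833 = 16.0/1.1833 = 13.522 cmH2O·s/L.
C = Vt/(Pplat − PEEP) = 525.0 / (25 − 12) = 525.0/13.0 = 40.385 mL/cmH2O.
τ = R × C = 13.522 × 0.04039 L/cmH2O = 0.5462 s.
Fraction remaining = e^(−Te/τ) = e^(−0.80/0.5462) = 0.2312.
Trapped volume = 525.0 × 0.2312 = 121.38 mL.

121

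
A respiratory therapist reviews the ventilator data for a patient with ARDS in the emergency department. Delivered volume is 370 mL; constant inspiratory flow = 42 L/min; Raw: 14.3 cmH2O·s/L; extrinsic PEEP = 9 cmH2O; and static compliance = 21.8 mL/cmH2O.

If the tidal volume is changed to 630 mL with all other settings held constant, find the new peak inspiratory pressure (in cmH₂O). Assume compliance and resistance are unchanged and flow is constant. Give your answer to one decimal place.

47.9

Flow: 42 L/min ÷ 60 = 0.7 L/s.
PIP = Vt/C + R·V̇ + PEEP (constant-flow equation of motion).
Only the elastic term changes: ΔPIP = ΔVt / C = (630 − 370) / 21.8 = 11.927 cmH2O.
Original PIP = 370/21.8 + 14.3×0.7 + 9 = 35.982 cmH2O; new PIP = 35.982 + (11.927) = 47.909 cmH2O.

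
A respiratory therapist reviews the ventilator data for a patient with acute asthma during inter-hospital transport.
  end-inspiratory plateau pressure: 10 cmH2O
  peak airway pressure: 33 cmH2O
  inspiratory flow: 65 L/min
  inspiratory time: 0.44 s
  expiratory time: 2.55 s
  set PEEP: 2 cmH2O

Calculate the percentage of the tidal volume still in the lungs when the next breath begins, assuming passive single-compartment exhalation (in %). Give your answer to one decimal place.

Flow: 65 L/min ÷ 60 = 1.0833 L/s.
Vt = flow × Ti = 1.0833 L/s × 0.44 s × 1000 mL/L = 476.65 mL.
R = (PIP − Pplat)/V̇ = (33 − 10) / 1.0833 = 23.0/1.0833 = 21.231 cmH2O·s/L.
C = Vt/(Pplat − PEEP) = 476.65 / (10 − 2) = 476.65/8.0 = 59.581 mL/cmH2O.
τ = R × C = 21.231 × 0.05958 L/cmH2O = 1.265 s.
Fraction remaining at end-expiration = e^(−Te/τ) = e^(−2.55/1.265) = 0.1332 → 13.32%.

13.3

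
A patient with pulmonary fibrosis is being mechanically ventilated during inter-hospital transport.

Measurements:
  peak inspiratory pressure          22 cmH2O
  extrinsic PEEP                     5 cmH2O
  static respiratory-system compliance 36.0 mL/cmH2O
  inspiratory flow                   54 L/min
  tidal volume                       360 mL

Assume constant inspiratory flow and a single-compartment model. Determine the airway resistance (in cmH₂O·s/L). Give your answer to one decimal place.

Flow: 54 L/min ÷ 60 = 0.9 L/s.
Equation of motion (constant flow): PIP = Vt/C + R·V̇ + PEEP.
R·V̇ = PIP − Vt/C − PEEP = 22 − 360/36.0 − 5 = 22 − 10.0 − 5 = 7.0 cmH2O.
R = 7.0 / 0.9 = 7.778 cmH2O·s/L.

7.8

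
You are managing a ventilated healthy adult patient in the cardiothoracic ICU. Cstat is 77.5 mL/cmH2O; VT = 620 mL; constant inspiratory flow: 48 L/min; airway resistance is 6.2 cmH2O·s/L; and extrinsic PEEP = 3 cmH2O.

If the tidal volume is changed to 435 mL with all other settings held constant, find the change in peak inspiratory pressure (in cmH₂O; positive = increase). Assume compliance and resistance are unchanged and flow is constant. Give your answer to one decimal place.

PIP = Vt/C + R·V̇ + PEEP (constant-flow equation of motion).
Only the elastic term changes: ΔPIP = ΔVt / C = (435 − 620) / 77.5 = -2.387 cmH2O.

-2.4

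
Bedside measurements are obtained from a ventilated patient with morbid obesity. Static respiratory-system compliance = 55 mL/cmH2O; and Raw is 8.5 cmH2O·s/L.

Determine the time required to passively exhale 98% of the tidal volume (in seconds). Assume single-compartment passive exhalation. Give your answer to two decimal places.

τ = R × C = 8.5 × 55 mL/cmH2O = 8.5 × 0.055 L/cmH2O = 0.4675 s.
Exhaled fraction f = 1 − e^(−t/τ) → t = −τ·ln(1 − f) = −0.4675·ln(0.02) = 1.829 s.

1.83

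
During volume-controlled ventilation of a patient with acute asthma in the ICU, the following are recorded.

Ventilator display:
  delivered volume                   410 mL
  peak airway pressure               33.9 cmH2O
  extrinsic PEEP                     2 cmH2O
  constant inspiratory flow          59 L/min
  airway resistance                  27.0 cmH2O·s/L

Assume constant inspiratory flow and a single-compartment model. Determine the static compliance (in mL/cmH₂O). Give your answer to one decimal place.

Flow: 59 L/min ÷ 60 = 0.9833 L/s.
Equation of motion (constant flow): PIP = Vt/C + R·V̇ + PEEP.
Vt/C = PIP − R·V̇ − PEEP = 33.9 − 27.0×0.9833 − 2 = 33.9 − 26.549 − 2 = 5.351 cmH2O.
C = Vt / 5.351 = 410 / 5.351 = 76.621 mL/cmH2O.

76.6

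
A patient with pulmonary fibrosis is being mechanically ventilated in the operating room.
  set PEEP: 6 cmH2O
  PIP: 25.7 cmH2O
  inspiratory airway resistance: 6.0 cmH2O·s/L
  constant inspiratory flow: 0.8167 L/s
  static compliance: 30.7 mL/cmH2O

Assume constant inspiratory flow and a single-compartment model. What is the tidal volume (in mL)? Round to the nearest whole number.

Equation of motion (constant flow): PIP = Vt/C + R·V̇ + PEEP.
Vt/C = PIP − R·V̇ − PEEP = 25.7 − 4.9 − 6 = 14.8 cmH2O.
Vt = C × 14.8 = 30.7 × 14.8 = 454.36 mL.

454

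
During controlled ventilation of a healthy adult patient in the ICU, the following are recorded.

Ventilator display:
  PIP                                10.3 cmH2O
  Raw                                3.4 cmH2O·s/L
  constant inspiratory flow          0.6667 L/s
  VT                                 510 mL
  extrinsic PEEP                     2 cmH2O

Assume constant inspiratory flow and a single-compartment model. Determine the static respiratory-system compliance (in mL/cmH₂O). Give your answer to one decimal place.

Equation of motion (constant flow): PIP = Vt/C + R·V̇ + PEEP.
Vt/C = PIP − R·V̇ − PEEP = 10.3 − 3.4×0.6667 − 2 = 10.3 − 2.267 − 2 = 6.033 cmH2O.
C = Vt / 6.033 = 510 / 6.033 = 84.535 mL/cmH2O.

84.5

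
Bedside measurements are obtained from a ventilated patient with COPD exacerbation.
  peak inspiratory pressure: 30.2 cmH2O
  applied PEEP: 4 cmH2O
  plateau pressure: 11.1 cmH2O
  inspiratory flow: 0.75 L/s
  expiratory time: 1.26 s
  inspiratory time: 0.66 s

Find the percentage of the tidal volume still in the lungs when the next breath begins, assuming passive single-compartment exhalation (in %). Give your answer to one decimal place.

49.2

Vt = flow × Ti = 0.75 L/s × 0.66 s × 1000 mL/L = 495.0 mL.
R = (PIP − Pplat)/V̇ = (30.2 − 11.1) / 0.75 = 19.1/0.75 = 25.467 cmH2O·s/L.
C = Vt/(Pplat − PEEP) = 495.0 / (11.1 − 4) = 495.0/7.1 = 69.718 mL/cmH2O.
τ = R × C = 25.467 × 0.06972 L/cmH2O = 1.776 s.
Fraction remaining at end-expiration = e^(−Te/τ) = e^(−1.26/1.776) = 0.4919 → 49.19%.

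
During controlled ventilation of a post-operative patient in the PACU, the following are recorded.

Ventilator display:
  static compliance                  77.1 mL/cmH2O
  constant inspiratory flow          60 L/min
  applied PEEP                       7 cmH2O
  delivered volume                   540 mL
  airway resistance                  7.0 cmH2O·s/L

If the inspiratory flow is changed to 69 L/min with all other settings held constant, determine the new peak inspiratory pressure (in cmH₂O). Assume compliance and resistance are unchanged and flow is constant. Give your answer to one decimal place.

22.1

Flow: 60 L/min ÷ 60 = 1 L/s.
New flow: 69 L/min ÷ 60 = 1.15 L/s.
PIP = Vt/C + R·V̇ + PEEP (constant-flow equation of motion).
Only the resistive term changes: ΔPIP = R × ΔV̇ = 7.0 × (1.15 − 1) = 7.0 × 0.15 = 1.05 cmH2O.
Original PIP = 540/77.1 + 7.0×1 + 7 = 21.004 cmH2O; new PIP = 21.004 + (1.05) = 22.054 cmH2O.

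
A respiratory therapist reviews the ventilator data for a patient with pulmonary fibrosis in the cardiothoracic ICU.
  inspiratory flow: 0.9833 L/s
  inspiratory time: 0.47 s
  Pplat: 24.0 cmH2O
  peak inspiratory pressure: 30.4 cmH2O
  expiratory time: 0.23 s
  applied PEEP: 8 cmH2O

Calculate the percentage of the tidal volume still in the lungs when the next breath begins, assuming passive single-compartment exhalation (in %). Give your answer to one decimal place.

Vt = flow × Ti = 0.9833 L/s × 0.47 s × 1000 mL/L = 462.15 mL.
R = (PIP − Pplat)/V̇ = (30.4 − 24.0) / 0.9833 = 6.4/0.9833 = 6.509 cmH2O·s/L.
C = Vt/(Pplat − PEEP) = 462.15 / (24.0 − 8) = 462.15/16.0 = 28.884 mL/cmH2O.
τ = R × C = 6.509 × 0.02888 L/cmH2O = 0.188 s.
Fraction remaining at end-expiration = e^(−Te/τ) = e^(−0.23/0.188) = 0.2942 → 29.42%.

29.4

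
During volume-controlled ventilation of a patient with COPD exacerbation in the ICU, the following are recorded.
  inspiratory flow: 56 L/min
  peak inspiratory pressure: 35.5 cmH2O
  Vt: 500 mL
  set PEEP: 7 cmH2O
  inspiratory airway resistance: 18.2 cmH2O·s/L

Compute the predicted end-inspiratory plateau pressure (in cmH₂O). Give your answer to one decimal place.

18.5

Flow: 56 L/min ÷ 60 = 0.9333 L/s.
Pplat = PIP − Raw × flow = 35.5 − 18.2 × 0.9333 = 35.5 − 16.986 = 18.514 cmH2O.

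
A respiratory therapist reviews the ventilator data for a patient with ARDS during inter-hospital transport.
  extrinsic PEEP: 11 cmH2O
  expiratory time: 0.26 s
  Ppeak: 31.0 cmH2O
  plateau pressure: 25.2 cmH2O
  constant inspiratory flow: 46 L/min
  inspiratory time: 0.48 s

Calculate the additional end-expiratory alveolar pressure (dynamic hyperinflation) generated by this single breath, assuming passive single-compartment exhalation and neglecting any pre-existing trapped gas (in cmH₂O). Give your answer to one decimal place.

Flow: 46 L/min ÷ 60 = 0.7667 L/s.
Vt = flow × Ti = 0.7667 L/s × 0.48 s × 1000 mL/L = 368.02 mL.
R = (PIP − Pplat)/V̇ = (31.0 − 25.2) / 0.7667 = 5.8/0.7667 = 7.565 cmH2O·s/L.
C = Vt/(Pplat − PEEP) = 368.02 / (25.2 − 11) = 368.02/14.2 = 25.917 mL/cmH2O.
τ = R × C = 7.565 × 0.02592 L/cmH2O = 0.1961 s.
Fraction remaining = e^(−Te/τ) = e^(−0.26/0.1961) = 0.2656; trapped volume = 368.02 × 0.2656 = 97.746 mL.
Additional alveolar pressure from trapping ≈ V_trapped / C = 97.746 / 25.917 = 3.772 cmH2O.

3.8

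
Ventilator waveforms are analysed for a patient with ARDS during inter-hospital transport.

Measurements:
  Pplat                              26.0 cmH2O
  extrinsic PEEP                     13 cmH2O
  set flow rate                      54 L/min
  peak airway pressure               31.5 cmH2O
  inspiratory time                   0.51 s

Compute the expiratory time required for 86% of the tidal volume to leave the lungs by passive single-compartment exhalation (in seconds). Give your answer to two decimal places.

Flow: 54 L/min ÷ 60 = 0.9 L/s.
Vt = flow × Ti = 0.9 L/s × 0.51 s × 1000 mL/L = 459.0 mL.
R = (PIP − Pplat)/V̇ = (31.5 − 26.0) / 0.9 = 5.5/0.9 = 6.111 cmH2O·s/L.
C = Vt/(Pplat − PEEP) = 459.0 / (26.0 − 13) = 459.0/13.0 = 35.308 mL/cmH2O.
τ = R × C = 6.111 × 0.03531 L/cmH2O = 0.2158 s.
t = −τ·ln(1 − 0.86) = −0.2158·ln(0.14) = 0.4243 s.

0.42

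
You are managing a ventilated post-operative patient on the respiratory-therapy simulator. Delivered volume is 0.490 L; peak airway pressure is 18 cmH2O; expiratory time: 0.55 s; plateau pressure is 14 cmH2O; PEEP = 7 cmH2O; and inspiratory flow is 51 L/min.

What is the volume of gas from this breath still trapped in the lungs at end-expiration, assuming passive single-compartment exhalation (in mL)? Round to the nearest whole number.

92

Flow: 51 L/min ÷ 60 = 0.85 L/s.
R = (PIP − Pplat)/V̇ = (18 − 14) / 0.85 = 4.0/0.85 = 4.706 cmH2O·s/L.
C = Vt/(Pplat − PEEP) = 490.0 / (14 − 7) = 490.0/7.0 = 70.0 mL/cmH2O.
τ = R × C = 4.706 × 0.07 L/cmH2O = 0.3294 s.
Fraction remaining = e^(−Te/τ) = e^(−0.55/0.3294) = 0.1883.
Trapped volume = 490.0 × 0.1883 = 92.267 mL.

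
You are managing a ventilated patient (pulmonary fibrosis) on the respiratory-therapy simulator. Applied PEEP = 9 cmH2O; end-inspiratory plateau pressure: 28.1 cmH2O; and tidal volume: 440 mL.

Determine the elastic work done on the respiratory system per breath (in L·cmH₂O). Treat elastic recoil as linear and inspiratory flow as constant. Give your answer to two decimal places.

Elastic work ≈ ½ × (Pplat − PEEP) × Vt = 0.5 × (28.1 − 9) × 0.440 L = 0.5 × 19.1 × 0.440 = 4.202 L·cmH2O.

4.20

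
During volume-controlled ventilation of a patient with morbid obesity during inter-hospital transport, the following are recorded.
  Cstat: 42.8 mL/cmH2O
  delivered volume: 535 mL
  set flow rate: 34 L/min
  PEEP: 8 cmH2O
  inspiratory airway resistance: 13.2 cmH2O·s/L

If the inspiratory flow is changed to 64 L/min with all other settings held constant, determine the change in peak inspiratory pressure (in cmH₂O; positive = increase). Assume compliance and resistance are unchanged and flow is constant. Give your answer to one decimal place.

Flow: 34 L/min ÷ 60 = 0.5667 L/s.
New flow: 64 L/min ÷ 60 = 1.0667 L/s.
PIP = Vt/C + R·V̇ + PEEP (constant-flow equation of motion).
Only the resistive term changes: ΔPIP = R × ΔV̇ = 13.2 × (1.0667 − 0.5667) = 13.2 × 0.5 = 6.6 cmH2O.

6.6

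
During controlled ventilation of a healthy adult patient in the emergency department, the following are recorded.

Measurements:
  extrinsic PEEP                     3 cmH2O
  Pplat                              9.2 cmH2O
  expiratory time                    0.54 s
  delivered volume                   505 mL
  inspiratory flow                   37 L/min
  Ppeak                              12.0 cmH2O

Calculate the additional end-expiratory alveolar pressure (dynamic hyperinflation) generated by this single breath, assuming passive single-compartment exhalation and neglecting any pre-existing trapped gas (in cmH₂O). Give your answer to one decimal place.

Flow: 37 L/min ÷ 60 = 0.6167 L/s.
R = (PIP − Pplat)/V̇ = (12.0 − 9.2) / 0.6167 = 2.8/0.6167 = 4.54 cmH2O·s/L.
C = Vt/(Pplat − PEEP) = 505.0 / (9.2 − 3) = 505.0/6.2 = 81.452 mL/cmH2O.
τ = R × C = 4.54 × 0.08145 L/cmH2O = 0.3698 s.
Fraction remaining = e^(−Te/τ) = e^(−0.54/0.3698) = 0.2322; trapped volume = 505.0 × 0.2322 = 117.26 mL.
Additional alveolar pressure from trapping ≈ V_trapped / C = 117.26 / 81.452 = 1.44 cmH2O.

1.4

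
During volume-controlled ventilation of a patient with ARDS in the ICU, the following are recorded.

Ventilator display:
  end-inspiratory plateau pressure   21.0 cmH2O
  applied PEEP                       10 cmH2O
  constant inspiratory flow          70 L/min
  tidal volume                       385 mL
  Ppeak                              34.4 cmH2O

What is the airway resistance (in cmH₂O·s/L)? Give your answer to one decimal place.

11.5

Flow: 70 L/min ÷ 60 = 1.1667 L/s.
Raw = (PIP − Pplat) / flow = (34.4 − 21.0) / 1.1667 = 13.4 / 1.1667 = 11.485 cmH2O·s/L.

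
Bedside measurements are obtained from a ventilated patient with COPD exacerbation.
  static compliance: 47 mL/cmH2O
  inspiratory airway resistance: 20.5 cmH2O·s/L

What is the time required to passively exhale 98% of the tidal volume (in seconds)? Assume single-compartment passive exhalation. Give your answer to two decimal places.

3.77

τ = R × C = 20.5 × 47 mL/cmH2O = 20.5 × 0.047 L/cmH2O = 0.9635 s.
Exhaled fraction f = 1 − e^(−t/τ) → t = −τ·ln(1 − f) = −0.9635·ln(0.02) = 3.769 s.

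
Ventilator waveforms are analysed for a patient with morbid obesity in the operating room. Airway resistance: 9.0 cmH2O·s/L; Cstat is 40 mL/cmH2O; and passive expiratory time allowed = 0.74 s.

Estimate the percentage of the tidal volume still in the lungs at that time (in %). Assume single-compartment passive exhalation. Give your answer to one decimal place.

12.8

τ = R × C = 9.0 × 40 mL/cmH2O = 9.0 × 0.040 L/cmH2O = 0.36 s.
Passive exhalation: V(t)/V₀ = e^(−t/τ) = e^(−0.74/0.36) = 0.128.
Fraction remaining = 0.128 → 12.8%.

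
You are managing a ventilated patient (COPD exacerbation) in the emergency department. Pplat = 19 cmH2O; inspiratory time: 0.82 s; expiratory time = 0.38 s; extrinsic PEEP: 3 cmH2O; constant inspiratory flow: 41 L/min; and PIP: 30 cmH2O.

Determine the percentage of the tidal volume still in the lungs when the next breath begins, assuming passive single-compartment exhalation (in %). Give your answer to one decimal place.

Flow: 41 L/min ÷ 60 = 0.6833 L/s.
Vt = flow × Ti = 0.6833 L/s × 0.82 s × 1000 mL/L = 560.31 mL.
R = (PIP − Pplat)/V̇ = (30 − 19) / 0.6833 = 11.0/0.6833 = 16.098 cmH2O·s/L.
C = Vt/(Pplat − PEEP) = 560.31 / (19 − 3) = 560.31/16.0 = 35.019 mL/cmH2O.
τ = R × C = 16.098 × 0.03502 L/cmH2O = 0.5638 s.
Fraction remaining at end-expiration = e^(−Te/τ) = e^(−0.38/0.5638) = 0.5097 → 50.97%.

51.0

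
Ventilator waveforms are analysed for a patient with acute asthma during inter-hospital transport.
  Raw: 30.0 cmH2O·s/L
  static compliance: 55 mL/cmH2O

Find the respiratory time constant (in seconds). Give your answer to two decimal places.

1.65

τ = R × C = 30.0 × 55 mL/cmH2O = 30.0 × 0.055 L/cmH2O = 1.65 s.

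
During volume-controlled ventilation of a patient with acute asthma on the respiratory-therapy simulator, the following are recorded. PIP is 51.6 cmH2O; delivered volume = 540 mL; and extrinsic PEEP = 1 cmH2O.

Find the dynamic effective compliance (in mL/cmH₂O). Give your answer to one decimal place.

10.7

Dynamic compliance = Vt / (PIP − PEEP) = 540 / (51.6 − 1) = 540 / 50.6 = 10.672 mL/cmH2O.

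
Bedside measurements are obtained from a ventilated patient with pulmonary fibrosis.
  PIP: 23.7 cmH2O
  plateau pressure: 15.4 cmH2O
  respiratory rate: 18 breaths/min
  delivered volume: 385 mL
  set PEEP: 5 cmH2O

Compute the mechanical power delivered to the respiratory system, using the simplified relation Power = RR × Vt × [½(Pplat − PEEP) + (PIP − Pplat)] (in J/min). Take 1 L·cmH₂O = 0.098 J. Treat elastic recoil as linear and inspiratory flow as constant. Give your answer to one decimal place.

Per-breath work = Vt × [½(Pplat−PEEP) + (PIP−Pplat)] = 0.385 × [0.5×10.4 + 8.3] = 0.385 × 13.5 = 5.198 L·cmH2O.
Power = 18 × 5.198 = 93.564 L·cmH2O/min.
× 0.098 J/(L·cmH2O) → 9.169 J/min.

9.2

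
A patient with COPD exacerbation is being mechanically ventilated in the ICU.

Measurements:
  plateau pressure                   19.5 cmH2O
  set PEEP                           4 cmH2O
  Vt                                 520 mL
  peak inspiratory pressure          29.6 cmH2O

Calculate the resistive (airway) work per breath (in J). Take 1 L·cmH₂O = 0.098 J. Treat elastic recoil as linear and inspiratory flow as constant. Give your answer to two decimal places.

0.51

With constant inspiratory flow the resistive pressure is constant at PIP − Pplat = 29.6 − 19.5 = 10.1 cmH2O, so resistive work = 10.1 × 0.520 = 5.252 L·cmH2O.
× 0.098 J/(L·cmH2O) → 0.5147 J.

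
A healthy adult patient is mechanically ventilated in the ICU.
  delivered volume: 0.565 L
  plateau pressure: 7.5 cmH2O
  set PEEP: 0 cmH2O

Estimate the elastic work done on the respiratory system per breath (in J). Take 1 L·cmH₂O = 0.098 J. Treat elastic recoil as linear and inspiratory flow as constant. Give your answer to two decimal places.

0.21

Elastic work ≈ ½ × (Pplat − PEEP) × Vt = 0.5 × (7.5 − 0) × 0.565 L = 0.5 × 7.5 × 0.565 = 2.119 L·cmH2O.
× 0.098 J/(L·cmH2O) → 0.2077 J.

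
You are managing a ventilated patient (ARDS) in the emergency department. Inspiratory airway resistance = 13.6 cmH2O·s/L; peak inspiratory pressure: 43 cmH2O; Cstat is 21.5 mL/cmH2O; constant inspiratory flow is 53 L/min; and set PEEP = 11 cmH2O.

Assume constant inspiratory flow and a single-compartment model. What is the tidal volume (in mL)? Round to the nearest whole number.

430

Flow: 53 L/min ÷ 60 = 0.8833 L/s.
Equation of motion (constant flow): PIP = Vt/C + R·V̇ + PEEP.
Vt/C = PIP − R·V̇ − PEEP = 43 − 12.013 − 11 = 19.987 cmH2O.
Vt = C × 19.987 = 21.5 × 19.987 = 429.72 mL.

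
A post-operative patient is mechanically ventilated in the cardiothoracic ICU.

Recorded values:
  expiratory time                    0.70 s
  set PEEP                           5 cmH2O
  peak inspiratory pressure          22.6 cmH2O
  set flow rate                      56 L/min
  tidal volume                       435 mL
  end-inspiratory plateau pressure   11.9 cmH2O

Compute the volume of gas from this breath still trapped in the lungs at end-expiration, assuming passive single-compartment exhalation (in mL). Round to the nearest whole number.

165

Flow: 56 L/min ÷ 60 = 0.9333 L/s.
R = (PIP − Pplat)/V̇ = (22.6 − 11.9) / 0.9333 = 10.7/0.9333 = 11.465 cmH2O·s/L.
C = Vt/(Pplat − PEEP) = 435.0 / (11.9 − 5) = 435.0/6.9 = 63.043 mL/cmH2O.
τ = R × C = 11.465 × 0.06304 L/cmH2O = 0.7228 s.
Fraction remaining = e^(−Te/τ) = e^(−0.70/0.7228) = 0.3797.
Trapped volume = 435.0 × 0.3797 = 165.17 mL.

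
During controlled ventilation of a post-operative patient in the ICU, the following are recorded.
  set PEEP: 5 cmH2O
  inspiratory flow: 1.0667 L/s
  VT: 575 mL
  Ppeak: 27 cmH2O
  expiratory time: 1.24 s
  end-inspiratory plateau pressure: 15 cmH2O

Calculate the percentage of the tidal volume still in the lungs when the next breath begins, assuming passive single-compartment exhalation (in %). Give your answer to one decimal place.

14.7

R = (PIP − Pplat)/V̇ = (27 − 15) / 1.0667 = 12.0/1.0667 = 11.25 cmH2O·s/L.
C = Vt/(Pplat − PEEP) = 575.0 / (15 − 5) = 575.0/10.0 = 57.5 mL/cmH2O.
τ = R × C = 11.25 × 0.0575 L/cmH2O = 0.6469 s.
Fraction remaining at end-expiration = e^(−Te/τ) = e^(−1.24/0.6469) = 0.1471 → 14.71%.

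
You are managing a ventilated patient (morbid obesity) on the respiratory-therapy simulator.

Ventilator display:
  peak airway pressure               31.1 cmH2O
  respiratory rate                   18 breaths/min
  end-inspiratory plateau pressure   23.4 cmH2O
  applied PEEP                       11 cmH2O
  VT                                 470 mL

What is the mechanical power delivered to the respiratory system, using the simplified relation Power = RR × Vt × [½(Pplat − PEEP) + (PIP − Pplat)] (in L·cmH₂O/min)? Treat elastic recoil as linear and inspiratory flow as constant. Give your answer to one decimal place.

117.6

Per-breath work = Vt × [½(Pplat−PEEP) + (PIP−Pplat)] = 0.470 × [0.5×12.4 + 7.7] = 0.470 × 13.9 = 6.533 L·cmH2O.
Power = 18 × 6.533 = 117.59 L·cmH2O/min.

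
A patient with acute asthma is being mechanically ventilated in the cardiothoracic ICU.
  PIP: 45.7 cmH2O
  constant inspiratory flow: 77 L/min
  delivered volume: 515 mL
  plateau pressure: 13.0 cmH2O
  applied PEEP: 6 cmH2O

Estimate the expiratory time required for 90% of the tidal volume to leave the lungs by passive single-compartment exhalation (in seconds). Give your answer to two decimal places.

Flow: 77 L/min ÷ 60 = 1.2833 L/s.
R = (PIP − Pplat)/V̇ = (45.7 − 13.0) / 1.2833 = 32.7/1.2833 = 25.481 cmH2O·s/L.
C = Vt/(Pplat − PEEP) = 515.0 / (13.0 − 6) = 515.0/7.0 = 73.571 mL/cmH2O.
τ = R × C = 25.481 × 0.07357 L/cmH2O = 1.875 s.
t = −τ·ln(1 − 0.90) = −1.875·ln(0.1) = 4.317 s.

4.32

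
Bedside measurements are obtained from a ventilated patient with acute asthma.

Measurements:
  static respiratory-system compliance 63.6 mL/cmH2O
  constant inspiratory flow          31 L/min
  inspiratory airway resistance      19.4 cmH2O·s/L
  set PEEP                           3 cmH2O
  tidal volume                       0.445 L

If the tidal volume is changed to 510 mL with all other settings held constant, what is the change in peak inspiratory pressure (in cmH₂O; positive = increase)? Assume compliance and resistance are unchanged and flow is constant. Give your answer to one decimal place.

1.0

PIP = Vt/C + R·V̇ + PEEP (constant-flow equation of motion).
Only the elastic term changes: ΔPIP = ΔVt / C = (510 − 445) / 63.6 = 1.022 cmH2O.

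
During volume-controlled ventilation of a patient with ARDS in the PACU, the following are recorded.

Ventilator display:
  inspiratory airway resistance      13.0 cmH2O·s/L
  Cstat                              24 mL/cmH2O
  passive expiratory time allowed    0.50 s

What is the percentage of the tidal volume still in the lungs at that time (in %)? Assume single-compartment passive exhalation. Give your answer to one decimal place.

τ = R × C = 13.0 × 24 mL/cmH2O = 13.0 × 0.024 L/cmH2O = 0.312 s.
Passive exhalation: V(t)/V₀ = e^(−t/τ) = e^(−0.50/0.312) = 0.2014.
Fraction remaining = 0.2014 → 20.14%.

20.1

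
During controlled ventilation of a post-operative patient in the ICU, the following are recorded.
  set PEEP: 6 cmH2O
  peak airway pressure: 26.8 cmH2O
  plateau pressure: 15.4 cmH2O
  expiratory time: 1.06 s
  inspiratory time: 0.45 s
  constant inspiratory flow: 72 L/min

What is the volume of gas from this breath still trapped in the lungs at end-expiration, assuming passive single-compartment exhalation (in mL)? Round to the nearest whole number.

Flow: 72 L/min ÷ 60 = 1.2 L/s.
Vt = flow × Ti = 1.2 L/s × 0.45 s × 1000 mL/L = 540.0 mL.
R = (PIP − Pplat)/V̇ = (26.8 − 15.4) / 1.2 = 11.4/1.2 = 9.5 cmH2O·s/L.
C = Vt/(Pplat − PEEP) = 540.0 / (15.4 − 6) = 540.0/9.4 = 57.447 mL/cmH2O.
τ = R × C = 9.5 × 0.05745 L/cmH2O = 0.5458 s.
Fraction remaining = e^(−Te/τ) = e^(−1.06/0.5458) = 0.1434.
Trapped volume = 540.0 × 0.1434 = 77.436 mL.

77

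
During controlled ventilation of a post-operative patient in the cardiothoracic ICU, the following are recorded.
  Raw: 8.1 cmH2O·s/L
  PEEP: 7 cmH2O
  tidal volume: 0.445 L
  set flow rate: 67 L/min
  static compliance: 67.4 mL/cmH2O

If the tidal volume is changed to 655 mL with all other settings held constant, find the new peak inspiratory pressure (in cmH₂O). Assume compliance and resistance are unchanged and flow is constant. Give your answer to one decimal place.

25.8

Flow: 67 L/min ÷ 60 = 1.1167 L/s.
PIP = Vt/C + R·V̇ + PEEP (constant-flow equation of motion).
Only the elastic term changes: ΔPIP = ΔVt / C = (655 − 445) / 67.4 = 3.116 cmH2O.
Original PIP = 445/67.4 + 8.1×1.1167 + 7 = 22.648 cmH2O; new PIP = 22.648 + (3.116) = 25.764 cmH2O.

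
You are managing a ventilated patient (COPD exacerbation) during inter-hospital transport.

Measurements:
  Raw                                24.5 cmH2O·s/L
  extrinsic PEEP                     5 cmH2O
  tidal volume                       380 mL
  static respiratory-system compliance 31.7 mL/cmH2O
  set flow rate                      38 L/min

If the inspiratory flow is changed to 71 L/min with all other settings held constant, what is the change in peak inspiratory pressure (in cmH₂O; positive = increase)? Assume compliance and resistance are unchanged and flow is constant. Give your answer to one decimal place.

13.5

Flow: 38 L/min ÷ 60 = 0.6333 L/s.
New flow: 71 L/min ÷ 60 = 1.1833 L/s.
PIP = Vt/C + R·V̇ + PEEP (constant-flow equation of motion).
Only the resistive term changes: ΔPIP = R × ΔV̇ = 24.5 × (1.1833 − 0.6333) = 24.5 × 0.55 = 13.475 cmH2O.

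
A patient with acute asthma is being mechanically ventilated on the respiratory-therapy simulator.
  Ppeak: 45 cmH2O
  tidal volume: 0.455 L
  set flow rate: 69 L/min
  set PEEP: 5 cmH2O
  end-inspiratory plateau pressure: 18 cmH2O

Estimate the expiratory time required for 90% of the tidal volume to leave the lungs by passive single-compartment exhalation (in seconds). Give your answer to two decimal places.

1.89

Flow: 69 L/min ÷ 60 = 1.15 L/s.
R = (PIP − Pplat)/V̇ = (45 − 18) / 1.15 = 27.0/1.15 = 23.478 cmH2O·s/L.
C = Vt/(Pplat − PEEP) = 455.0 / (18 − 5) = 455.0/13.0 = 35.0 mL/cmH2O.
τ = R × C = 23.478 × 0.035 L/cmH2O = 0.8217 s.
t = −τ·ln(1 − 0.90) = −0.8217·ln(0.1) = 1.892 s.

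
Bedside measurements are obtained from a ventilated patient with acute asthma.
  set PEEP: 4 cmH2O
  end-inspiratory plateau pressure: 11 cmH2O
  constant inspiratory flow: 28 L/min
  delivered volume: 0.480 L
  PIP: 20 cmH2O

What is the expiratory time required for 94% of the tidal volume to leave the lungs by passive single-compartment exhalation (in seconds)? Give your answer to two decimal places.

Flow: 28 L/min ÷ 60 = 0.4667 L/s.
R = (PIP − Pplat)/V̇ = (20 − 11) / 0.4667 = 9.0/0.4667 = 19.284 cmH2O·s/L.
C = Vt/(Pplat − PEEP) = 480.0 / (11 − 4) = 480.0/7.0 = 68.571 mL/cmH2O.
τ = R × C = 19.284 × 0.06857 L/cmH2O = 1.322 s.
t = −τ·ln(1 − 0.94) = −1.322·ln(0.06) = 3.719 s.

3.72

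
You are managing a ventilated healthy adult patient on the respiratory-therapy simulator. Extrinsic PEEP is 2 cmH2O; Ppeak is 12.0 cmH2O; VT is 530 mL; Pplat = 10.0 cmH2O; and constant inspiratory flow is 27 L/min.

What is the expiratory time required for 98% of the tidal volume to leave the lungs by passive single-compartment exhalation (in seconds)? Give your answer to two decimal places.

Flow: 27 L/min ÷ 60 = 0.45 L/s.
R = (PIP − Pplat)/V̇ = (12.0 − 10.0) / 0.45 = 2.0/0.45 = 4.444 cmH2O·s/L.
C = Vt/(Pplat − PEEP) = 530.0 / (10.0 − 2) = 530.0/8.0 = 66.25 mL/cmH2O.
τ = R × C = 4.444 × 0.06625 L/cmH2O = 0.2944 s.
t = −τ·ln(1 − 0.98) = −0.2944·ln(0.02) = 1.152 s.

1.15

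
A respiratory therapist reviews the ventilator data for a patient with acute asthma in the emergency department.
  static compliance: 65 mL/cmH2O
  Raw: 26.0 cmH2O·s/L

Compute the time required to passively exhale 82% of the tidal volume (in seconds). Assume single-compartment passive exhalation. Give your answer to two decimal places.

τ = R × C = 26.0 × 65 mL/cmH2O = 26.0 × 0.065 L/cmH2O = 1.69 s.
Exhaled fraction f = 1 − e^(−t/τ) → t = −τ·ln(1 − f) = −1.69·ln(0.18) = 2.898 s.

2.90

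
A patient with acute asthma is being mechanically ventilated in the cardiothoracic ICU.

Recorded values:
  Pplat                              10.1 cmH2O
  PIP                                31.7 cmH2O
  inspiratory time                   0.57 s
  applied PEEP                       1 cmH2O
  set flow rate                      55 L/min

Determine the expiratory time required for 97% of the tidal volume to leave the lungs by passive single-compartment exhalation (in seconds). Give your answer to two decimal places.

4.74

Flow: 55 L/min ÷ 60 = 0.9167 L/s.
Vt = flow × Ti = 0.9167 L/s × 0.57 s × 1000 mL/L = 522.52 mL.
R = (PIP − Pplat)/V̇ = (31.7 − 10.1) / 0.9167 = 21.6/0.9167 = 23.563 cmH2O·s/L.
C = Vt/(Pplat − PEEP) = 522.52 / (10.1 − 1) = 522.52/9.1 = 57.42 mL/cmH2O.
τ = R × C = 23.563 × 0.05742 L/cmH2O = 1.353 s.
t = −τ·ln(1 − 0.97) = −1.353·ln(0.03) = 4.744 s.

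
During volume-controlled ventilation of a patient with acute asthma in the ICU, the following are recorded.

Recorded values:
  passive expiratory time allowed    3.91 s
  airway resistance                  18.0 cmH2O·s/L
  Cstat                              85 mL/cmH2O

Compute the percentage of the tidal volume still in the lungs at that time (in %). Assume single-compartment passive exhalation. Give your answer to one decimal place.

7.8

τ = R × C = 18.0 × 85 mL/cmH2O = 18.0 × 0.085 L/cmH2O = 1.53 s.
Passive exhalation: V(t)/V₀ = e^(−t/τ) = e^(−3.91/1.53) = 0.07765.
Fraction remaining = 0.07765 → 7.765%.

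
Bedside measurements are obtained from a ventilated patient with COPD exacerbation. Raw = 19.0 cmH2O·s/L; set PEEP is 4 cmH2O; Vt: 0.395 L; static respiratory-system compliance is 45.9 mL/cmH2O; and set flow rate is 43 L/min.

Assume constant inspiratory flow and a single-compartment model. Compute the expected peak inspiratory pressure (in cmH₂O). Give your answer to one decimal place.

26.2

Flow: 43 L/min ÷ 60 = 0.7167 L/s.
Equation of motion (constant flow): PIP = Vt/C + R·V̇ + PEEP.
PIP = 395/45.9 + 19.0×0.7167 + 4 = 8.606 + 13.617 + 4 = 26.223 cmH2O.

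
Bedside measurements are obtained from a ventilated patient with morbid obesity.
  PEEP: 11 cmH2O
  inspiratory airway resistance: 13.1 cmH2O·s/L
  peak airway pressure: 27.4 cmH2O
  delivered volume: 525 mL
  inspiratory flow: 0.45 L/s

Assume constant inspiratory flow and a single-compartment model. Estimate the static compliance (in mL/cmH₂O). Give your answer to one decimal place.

50.0

Equation of motion (constant flow): PIP = Vt/C + R·V̇ + PEEP.
Vt/C = PIP − R·V̇ − PEEP = 27.4 − 13.1×0.45 − 11 = 27.4 − 5.895 − 11 = 10.505 cmH2O.
C = Vt / 10.505 = 525 / 10.505 = 49.976 mL/cmH2O.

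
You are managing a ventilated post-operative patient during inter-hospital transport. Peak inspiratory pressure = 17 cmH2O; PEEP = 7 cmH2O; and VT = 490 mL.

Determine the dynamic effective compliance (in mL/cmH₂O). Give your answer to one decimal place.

Dynamic compliance = Vt / (PIP − PEEP) = 490 / (17 − 7) = 490 / 10.0 = 49.0 mL/cmH2O.

49.0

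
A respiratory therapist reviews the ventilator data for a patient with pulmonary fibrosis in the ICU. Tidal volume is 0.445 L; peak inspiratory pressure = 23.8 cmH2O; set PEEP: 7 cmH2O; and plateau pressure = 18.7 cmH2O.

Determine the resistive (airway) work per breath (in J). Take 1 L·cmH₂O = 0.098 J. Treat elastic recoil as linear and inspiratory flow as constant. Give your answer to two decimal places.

With constant inspiratory flow the resistive pressure is constant at PIP − Pplat = 23.8 − 18.7 = 5.1 cmH2O, so resistive work = 5.1 × 0.445 = 2.27 L·cmH2O.
× 0.098 J/(L·cmH2O) → 0.2225 J.

0.22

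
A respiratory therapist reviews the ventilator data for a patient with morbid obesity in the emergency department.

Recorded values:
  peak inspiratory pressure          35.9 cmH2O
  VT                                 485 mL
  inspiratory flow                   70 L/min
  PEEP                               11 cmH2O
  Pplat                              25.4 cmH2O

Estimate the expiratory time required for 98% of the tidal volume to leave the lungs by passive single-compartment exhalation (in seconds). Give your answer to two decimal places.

Flow: 70 L/min ÷ 60 = 1.1667 L/s.
R = (PIP − Pplat)/V̇ = (35.9 − 25.4) / 1.1667 = 10.5/1.1667 = 9.0 cmH2O·s/L.
C = Vt/(Pplat − PEEP) = 485.0 / (25.4 − 11) = 485.0/14.4 = 33.681 mL/cmH2O.
τ = R × C = 9.0 × 0.03368 L/cmH2O = 0.3031 s.
t = −τ·ln(1 − 0.98) = −0.3031·ln(0.02) = 1.186 s.

1.19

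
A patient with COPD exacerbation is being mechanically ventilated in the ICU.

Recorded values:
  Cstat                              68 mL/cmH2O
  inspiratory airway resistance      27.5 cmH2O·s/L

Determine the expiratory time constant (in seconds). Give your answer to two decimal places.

1.87

τ = R × C = 27.5 × 68 mL/cmH2O = 27.5 × 0.068 L/cmH2O = 1.87 s.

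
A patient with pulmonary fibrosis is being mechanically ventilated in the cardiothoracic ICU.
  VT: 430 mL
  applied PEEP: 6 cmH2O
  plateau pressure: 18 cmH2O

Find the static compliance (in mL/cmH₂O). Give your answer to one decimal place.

Cstat = Vt / (Pplat − PEEP) = 430 / (18 − 6) = 430 / 12.0 = 35.833 mL/cmH2O.

35.8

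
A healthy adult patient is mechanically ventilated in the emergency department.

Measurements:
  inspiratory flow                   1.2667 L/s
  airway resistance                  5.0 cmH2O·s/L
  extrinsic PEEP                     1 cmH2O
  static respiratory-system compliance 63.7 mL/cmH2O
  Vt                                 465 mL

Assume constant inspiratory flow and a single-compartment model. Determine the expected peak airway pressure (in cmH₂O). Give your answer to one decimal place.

14.6

Equation of motion (constant flow): PIP = Vt/C + R·V̇ + PEEP.
PIP = 465/63.7 + 5.0×1.2667 + 1 = 7.3 + 6.334 + 1 = 14.634 cmH2O.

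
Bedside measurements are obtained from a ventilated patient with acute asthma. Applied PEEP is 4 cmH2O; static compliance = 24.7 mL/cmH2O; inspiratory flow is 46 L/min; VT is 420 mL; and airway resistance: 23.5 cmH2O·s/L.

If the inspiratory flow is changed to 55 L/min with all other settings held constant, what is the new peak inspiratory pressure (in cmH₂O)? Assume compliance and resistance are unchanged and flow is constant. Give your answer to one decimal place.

42.5

Flow: 46 L/min ÷ 60 = 0.7667 L/s.
New flow: 55 L/min ÷ 60 = 0.9167 L/s.
PIP = Vt/C + R·V̇ + PEEP (constant-flow equation of motion).
Only the resistive term changes: ΔPIP = R × ΔV̇ = 23.5 × (0.9167 − 0.7667) = 23.5 × 0.15 = 3.525 cmH2O.
Original PIP = 420/24.7 + 23.5×0.7667 + 4 = 39.021 cmH2O; new PIP = 39.021 + (3.525) = 42.546 cmH2O.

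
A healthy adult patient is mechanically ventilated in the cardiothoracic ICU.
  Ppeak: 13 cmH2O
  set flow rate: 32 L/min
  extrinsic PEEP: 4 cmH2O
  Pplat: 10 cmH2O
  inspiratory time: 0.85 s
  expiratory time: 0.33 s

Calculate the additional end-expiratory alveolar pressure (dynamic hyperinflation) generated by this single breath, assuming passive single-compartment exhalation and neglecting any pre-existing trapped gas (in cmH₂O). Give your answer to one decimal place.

2.8

Flow: 32 L/min ÷ 60 = 0.5333 L/s.
Vt = flow × Ti = 0.5333 L/s × 0.85 s × 1000 mL/L = 453.31 mL.
R = (PIP − Pplat)/V̇ = (13 − 10) / 0.5333 = 3.0/0.5333 = 5.625 cmH2O·s/L.
C = Vt/(Pplat − PEEP) = 453.31 / (10 − 4) = 453.31/6.0 = 75.552 mL/cmH2O.
τ = R × C = 5.625 × 0.07555 L/cmH2O = 0.425 s.
Fraction remaining = e^(−Te/τ) = e^(−0.33/0.425) = 0.46; trapped volume = 453.31 × 0.46 = 208.52 mL.
Additional alveolar pressure from trapping ≈ V_trapped / C = 208.52 / 75.552 = 2.76 cmH2O.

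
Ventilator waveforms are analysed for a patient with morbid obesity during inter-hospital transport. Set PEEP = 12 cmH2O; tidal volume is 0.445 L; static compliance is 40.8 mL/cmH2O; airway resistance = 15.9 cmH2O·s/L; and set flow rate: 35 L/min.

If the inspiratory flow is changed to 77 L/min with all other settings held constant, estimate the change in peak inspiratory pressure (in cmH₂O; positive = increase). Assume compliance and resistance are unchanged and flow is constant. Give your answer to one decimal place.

Flow: 35 L/min ÷ 60 = 0.5833 L/s.
New flow: 77 L/min ÷ 60 = 1.2833 L/s.
PIP = Vt/C + R·V̇ + PEEP (constant-flow equation of motion).
Only the resistive term changes: ΔPIP = R × ΔV̇ = 15.9 × (1.2833 − 0.5833) = 15.9 × 0.7 = 11.13 cmH2O.

11.1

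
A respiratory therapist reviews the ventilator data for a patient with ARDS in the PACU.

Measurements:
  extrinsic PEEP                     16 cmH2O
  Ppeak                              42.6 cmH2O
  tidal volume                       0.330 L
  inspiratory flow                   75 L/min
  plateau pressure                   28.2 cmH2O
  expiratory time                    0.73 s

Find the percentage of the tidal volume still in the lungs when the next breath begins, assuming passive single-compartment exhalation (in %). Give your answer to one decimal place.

9.6

Flow: 75 L/min ÷ 60 = 1.25 L/s.
R = (PIP − Pplat)/V̇ = (42.6 − 28.2) / 1.25 = 14.4/1.25 = 11.52 cmH2O·s/L.
C = Vt/(Pplat − PEEP) = 330.0 / (28.2 − 16) = 330.0/12.2 = 27.049 mL/cmH2O.
τ = R × C = 11.52 × 0.02705 L/cmH2O = 0.3116 s.
Fraction remaining at end-expiration = e^(−Te/τ) = e^(−0.73/0.3116) = 0.09606 → 9.606%.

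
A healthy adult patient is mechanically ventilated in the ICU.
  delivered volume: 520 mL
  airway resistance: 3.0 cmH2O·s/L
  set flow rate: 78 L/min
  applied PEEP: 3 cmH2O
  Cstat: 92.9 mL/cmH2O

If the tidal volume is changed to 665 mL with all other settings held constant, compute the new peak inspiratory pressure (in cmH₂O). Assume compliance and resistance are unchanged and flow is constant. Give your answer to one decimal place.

Flow: 78 L/min ÷ 60 = 1.3 L/s.
PIP = Vt/C + R·V̇ + PEEP (constant-flow equation of motion).
Only the elastic term changes: ΔPIP = ΔVt / C = (665 − 520) / 92.9 = 1.561 cmH2O.
Original PIP = 520/92.9 + 3.0×1.3 + 3 = 12.497 cmH2O; new PIP = 12.497 + (1.561) = 14.058 cmH2O.

14.1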